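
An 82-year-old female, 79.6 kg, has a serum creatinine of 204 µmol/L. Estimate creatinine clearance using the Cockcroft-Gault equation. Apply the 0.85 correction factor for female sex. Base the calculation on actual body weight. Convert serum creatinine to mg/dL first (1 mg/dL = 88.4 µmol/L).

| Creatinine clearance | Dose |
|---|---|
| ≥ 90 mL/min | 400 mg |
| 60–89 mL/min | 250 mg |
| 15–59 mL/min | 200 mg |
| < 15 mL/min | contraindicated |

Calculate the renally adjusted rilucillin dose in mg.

200 mg

SCr = 204 / 88.4 = 2.308 mg/dL
CrCl = (140 − 82) × 79.6 / (72 × 2.308) × 0.85 = 4616.8 / 166.18 × 0.85 ≈ 23.6 mL/min
CrCl ≈ 24 mL/min → bracket 15–59 mL/min.
Dose for this bracket: 200 mg.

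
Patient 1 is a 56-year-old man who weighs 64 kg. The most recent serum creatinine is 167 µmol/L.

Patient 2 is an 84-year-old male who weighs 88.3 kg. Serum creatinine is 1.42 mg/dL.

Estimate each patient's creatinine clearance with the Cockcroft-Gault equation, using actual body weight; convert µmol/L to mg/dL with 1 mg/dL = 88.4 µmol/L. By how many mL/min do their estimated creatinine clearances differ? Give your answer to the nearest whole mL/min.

Patient 1: SCr = 167 / 88.4 = 1.889 mg/dL
Patient 1: CrCl = (140 − 56) × 64 / (72 × 1.889) = 5376.0 / 136.01 ≈ 39.5 mL/min
Patient 2: CrCl = (140 − 84) × 88.3 / (72 × 1.42) = 4944.8 / 102.24 ≈ 48.4 mL/min
|39.5 − 48.4| = 8.9 mL/min

9 mL/min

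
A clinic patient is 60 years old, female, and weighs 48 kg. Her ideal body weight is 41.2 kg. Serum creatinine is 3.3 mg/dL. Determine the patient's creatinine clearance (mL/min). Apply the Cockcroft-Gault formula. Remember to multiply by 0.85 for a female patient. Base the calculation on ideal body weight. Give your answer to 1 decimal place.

11.8 mL/min

CrCl = (140 − 60) × 41.2 / (72 × 3.3) × 0.85 = 3296.0 / 237.60 × 0.85 ≈ 11.8 mL/min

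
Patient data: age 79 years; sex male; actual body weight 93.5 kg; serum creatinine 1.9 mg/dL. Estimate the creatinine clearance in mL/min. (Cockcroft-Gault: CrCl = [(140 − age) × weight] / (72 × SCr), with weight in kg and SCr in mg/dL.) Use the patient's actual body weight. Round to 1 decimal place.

41.7 mL/min

CrCl = (140 − 79) × 93.5 / (72 × 1.9) = 5703.5 / 136.80 ≈ 41.7 mL/min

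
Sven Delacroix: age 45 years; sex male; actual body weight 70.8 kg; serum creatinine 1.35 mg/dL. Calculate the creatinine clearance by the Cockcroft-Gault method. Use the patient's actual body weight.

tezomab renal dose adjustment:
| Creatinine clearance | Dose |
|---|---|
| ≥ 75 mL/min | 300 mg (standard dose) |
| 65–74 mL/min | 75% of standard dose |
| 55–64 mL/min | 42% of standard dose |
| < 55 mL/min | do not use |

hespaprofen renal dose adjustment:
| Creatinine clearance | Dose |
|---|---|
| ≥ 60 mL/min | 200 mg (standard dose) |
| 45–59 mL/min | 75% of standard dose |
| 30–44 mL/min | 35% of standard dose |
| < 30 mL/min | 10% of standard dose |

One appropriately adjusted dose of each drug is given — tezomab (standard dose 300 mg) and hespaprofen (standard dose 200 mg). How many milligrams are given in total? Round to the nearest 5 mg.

CrCl = (140 − 45) × 70.8 / (72 × 1.35) = 6726.0 / 97.20 ≈ 69.2 mL/min
CrCl ≈ 69 mL/min.
tezomab: 65–74 mL/min → 75% of 300 mg = 225 mg.
hespaprofen: ≥ 60 mL/min → 100% of 200 mg = 200 mg.
Total = 225 + 200 = 425 mg.

425 mg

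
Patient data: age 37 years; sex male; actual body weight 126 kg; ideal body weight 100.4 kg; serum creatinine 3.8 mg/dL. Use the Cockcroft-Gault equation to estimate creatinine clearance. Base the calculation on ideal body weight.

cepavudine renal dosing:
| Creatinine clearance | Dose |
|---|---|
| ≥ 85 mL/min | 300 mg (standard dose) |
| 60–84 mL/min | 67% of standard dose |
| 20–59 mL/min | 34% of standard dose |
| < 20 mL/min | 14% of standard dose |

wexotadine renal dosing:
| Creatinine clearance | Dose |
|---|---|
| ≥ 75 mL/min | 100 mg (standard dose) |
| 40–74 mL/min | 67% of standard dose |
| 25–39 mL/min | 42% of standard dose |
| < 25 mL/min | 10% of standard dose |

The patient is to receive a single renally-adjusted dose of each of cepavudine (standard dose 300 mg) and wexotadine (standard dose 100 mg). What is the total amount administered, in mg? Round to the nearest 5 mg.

CrCl = (140 − 37) × 100.4 / (72 × 3.8) = 10341.2 / 273.60 ≈ 37.8 mL/min
CrCl ≈ 38 mL/min.
cepavudine: 20–59 mL/min → 34% of 300 mg = 102 mg.
wexotadine: 25–39 mL/min → 42% of 100 mg = 42 mg.
Total = 102 + 42 = 144 mg.

145 mg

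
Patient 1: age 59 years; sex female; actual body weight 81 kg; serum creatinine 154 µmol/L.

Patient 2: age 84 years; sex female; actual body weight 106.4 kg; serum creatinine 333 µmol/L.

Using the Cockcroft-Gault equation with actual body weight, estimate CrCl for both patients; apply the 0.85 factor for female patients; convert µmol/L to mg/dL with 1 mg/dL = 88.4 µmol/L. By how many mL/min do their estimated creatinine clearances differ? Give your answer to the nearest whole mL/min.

26 mL/min

Patient 1: SCr = 154 / 88.4 = 1.742 mg/dL
Patient 1: CrCl = (140 − 59) × 81 / (72 × 1.742) × 0.85 = 6561.0 / 125.42 × 0.85 ≈ 44.5 mL/min
Patient 2: SCr = 333 / 88.4 = 3.767 mg/dL
Patient 2: CrCl = (140 − 84) × 106.4 / (72 × 3.767) × 0.85 = 5958.4 / 271.22 × 0.85 ≈ 18.7 mL/min
|44.5 − 18.7| = 25.8 mL/min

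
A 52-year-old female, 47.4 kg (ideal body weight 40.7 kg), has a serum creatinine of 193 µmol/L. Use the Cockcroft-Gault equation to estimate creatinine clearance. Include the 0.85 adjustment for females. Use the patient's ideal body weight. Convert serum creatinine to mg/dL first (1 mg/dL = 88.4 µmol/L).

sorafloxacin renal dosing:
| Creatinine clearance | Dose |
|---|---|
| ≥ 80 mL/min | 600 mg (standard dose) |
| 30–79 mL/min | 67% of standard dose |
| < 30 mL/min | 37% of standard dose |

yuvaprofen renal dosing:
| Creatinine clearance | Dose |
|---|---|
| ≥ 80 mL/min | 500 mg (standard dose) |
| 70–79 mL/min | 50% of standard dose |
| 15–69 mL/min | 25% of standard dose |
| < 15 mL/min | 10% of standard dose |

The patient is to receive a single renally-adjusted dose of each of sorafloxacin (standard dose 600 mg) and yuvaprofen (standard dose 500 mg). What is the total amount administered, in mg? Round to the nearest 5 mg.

SCr = 193 / 88.4 = 2.183 mg/dL
CrCl = (140 − 52) × 40.7 / (72 × 2.183) × 0.85 = 3581.6 / 157.18 × 0.85 ≈ 19.4 mL/min
CrCl ≈ 19 mL/min.
sorafloxacin: < 30 mL/min → 37% of 600 mg = 222 mg.
yuvaprofen: 15–69 mL/min → 25% of 500 mg = 125 mg.
Total = 222 + 125 = 347 mg.

345 mg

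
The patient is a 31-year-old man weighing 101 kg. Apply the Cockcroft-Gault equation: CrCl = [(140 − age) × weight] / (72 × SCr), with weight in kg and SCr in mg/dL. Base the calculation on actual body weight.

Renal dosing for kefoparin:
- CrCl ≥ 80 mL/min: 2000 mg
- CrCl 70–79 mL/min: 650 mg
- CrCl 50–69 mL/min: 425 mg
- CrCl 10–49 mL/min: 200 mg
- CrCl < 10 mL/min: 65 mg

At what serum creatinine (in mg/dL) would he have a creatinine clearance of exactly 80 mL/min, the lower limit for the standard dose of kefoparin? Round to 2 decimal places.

1.91 mg/dL

Standard dose requires CrCl ≥ 80 mL/min.
Set (140 − 31) × 101 / (72 × SCr) = 80
SCr = (140 − 31) × 101 / (72 × 80) = 1.911 mg/dL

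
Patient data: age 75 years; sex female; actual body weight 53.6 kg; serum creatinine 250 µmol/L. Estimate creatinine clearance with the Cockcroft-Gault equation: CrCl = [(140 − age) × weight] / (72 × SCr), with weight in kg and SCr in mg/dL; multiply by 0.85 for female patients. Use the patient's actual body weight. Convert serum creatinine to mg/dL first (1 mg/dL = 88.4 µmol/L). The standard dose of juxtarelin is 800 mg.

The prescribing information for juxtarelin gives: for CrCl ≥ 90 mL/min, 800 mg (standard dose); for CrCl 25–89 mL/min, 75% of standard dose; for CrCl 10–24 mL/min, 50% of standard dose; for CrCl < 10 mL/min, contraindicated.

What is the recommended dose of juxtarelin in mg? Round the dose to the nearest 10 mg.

400 mg

SCr = 250 / 88.4 = 2.828 mg/dL
CrCl = (140 − 75) × 53.6 / (72 × 2.828) × 0.85 = 3484.0 / 203.62 × 0.85 ≈ 14.5 mL/min
CrCl ≈ 15 mL/min → bracket 10–24 mL/min.
50% of 800 mg = 400 mg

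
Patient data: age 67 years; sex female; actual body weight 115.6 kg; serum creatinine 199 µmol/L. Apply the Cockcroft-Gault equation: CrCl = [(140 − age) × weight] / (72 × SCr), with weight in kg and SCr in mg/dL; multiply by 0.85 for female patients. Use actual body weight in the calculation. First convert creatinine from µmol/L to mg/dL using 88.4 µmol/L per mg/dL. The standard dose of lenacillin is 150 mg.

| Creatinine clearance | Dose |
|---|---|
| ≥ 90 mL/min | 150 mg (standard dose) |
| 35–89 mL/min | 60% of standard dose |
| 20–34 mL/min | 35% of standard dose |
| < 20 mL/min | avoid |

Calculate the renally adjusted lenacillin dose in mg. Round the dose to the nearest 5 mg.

SCr = 199 / 88.4 = 2.251 mg/dL
CrCl = (140 − 67) × 115.6 / (72 × 2.251) × 0.85 = 8438.8 / 162.07 × 0.85 ≈ 44.3 mL/min
CrCl ≈ 44 mL/min → bracket 35–89 mL/min.
60% of 150 mg = 90 mg

90 mg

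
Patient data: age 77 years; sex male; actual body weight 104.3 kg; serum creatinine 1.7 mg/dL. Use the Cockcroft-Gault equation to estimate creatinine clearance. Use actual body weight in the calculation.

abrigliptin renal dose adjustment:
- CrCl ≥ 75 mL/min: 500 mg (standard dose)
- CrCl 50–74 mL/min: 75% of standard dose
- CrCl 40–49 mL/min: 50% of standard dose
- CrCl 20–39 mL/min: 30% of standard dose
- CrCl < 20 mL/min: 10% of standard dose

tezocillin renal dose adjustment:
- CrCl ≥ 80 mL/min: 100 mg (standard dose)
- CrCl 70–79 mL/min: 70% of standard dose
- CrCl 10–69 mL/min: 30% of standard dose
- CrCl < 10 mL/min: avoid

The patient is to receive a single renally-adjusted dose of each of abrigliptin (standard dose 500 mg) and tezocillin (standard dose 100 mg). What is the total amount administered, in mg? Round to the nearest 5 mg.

CrCl = (140 − 77) × 104.3 / (72 × 1.7) = 6570.9 / 122.40 ≈ 53.7 mL/min
CrCl ≈ 54 mL/min.
abrigliptin: 50–74 mL/min → 75% of 500 mg = 375 mg.
tezocillin: 10–69 mL/min → 30% of 100 mg = 30 mg.
Total = 375 + 30 = 405 mg.

405 mg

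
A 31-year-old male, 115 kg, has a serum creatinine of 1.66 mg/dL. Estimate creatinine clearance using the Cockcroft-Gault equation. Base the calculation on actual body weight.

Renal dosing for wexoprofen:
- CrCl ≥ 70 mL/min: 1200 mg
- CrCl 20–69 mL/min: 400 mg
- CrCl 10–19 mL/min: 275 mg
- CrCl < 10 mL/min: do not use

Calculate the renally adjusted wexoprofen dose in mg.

1200 mg

CrCl = (140 − 31) × 115 / (72 × 1.66) = 12535.0 / 119.52 ≈ 104.9 mL/min
CrCl ≈ 105 mL/min → bracket ≥ 70 mL/min.
Dose for this bracket: 1200 mg.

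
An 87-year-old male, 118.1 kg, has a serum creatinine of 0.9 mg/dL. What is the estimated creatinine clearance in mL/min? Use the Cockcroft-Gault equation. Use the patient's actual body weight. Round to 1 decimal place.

96.6 mL/min

CrCl = (140 − 87) × 118.1 / (72 × 0.9) = 6259.3 / 64.80 ≈ 96.6 mL/min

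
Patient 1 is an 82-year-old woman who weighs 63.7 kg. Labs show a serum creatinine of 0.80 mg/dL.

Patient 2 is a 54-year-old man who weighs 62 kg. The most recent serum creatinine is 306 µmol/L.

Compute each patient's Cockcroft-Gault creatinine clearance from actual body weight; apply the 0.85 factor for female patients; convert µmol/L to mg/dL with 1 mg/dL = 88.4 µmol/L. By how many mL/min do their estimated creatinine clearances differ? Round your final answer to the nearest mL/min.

33 mL/min

Patient 1: CrCl = (140 − 82) × 63.7 / (72 × 0.8) × 0.85 = 3694.6 / 57.60 × 0.85 ≈ 54.5 mL/min
Patient 2: SCr = 306 / 88.4 = 3.462 mg/dL
Patient 2: CrCl = (140 − 54) × 62 / (72 × 3.462) = 5332.0 / 249.26 ≈ 21.4 mL/min
|54.5 − 21.4| = 33.1 mL/min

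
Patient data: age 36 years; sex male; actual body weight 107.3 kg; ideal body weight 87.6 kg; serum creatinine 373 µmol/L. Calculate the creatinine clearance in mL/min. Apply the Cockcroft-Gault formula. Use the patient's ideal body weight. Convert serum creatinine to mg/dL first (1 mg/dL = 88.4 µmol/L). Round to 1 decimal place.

30.0 mL/min

SCr = 373 / 88.4 = 4.219 mg/dL
CrCl = (140 − 36) × 87.6 / (72 × 4.219) = 9110.4 / 303.77 ≈ 30.0 mL/min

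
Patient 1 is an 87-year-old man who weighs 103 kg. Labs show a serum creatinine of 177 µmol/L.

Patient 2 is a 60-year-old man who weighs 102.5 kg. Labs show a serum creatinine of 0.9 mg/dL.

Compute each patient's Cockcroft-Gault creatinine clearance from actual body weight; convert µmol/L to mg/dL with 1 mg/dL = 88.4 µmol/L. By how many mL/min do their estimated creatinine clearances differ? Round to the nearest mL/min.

Patient 1: SCr = 177 / 88.4 = 2.002 mg/dL
Patient 1: CrCl = (140 − 87) × 103 / (72 × 2.002) = 5459.0 / 144.14 ≈ 37.9 mL/min
Patient 2: CrCl = (140 − 60) × 102.5 / (72 × 0.9) = 8200.0 / 64.80 ≈ 126.5 mL/min
|37.9 − 126.5| = 88.6 mL/min

89 mL/min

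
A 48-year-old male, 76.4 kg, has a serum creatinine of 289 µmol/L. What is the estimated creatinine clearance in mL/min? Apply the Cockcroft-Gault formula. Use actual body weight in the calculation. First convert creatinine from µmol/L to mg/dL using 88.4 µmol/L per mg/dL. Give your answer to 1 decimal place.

SCr = 289 / 88.4 = 3.269 mg/dL
CrCl = (140 − 48) × 76.4 / (72 × 3.269) = 7028.8 / 235.37 ≈ 29.9 mL/min

29.9 mL/min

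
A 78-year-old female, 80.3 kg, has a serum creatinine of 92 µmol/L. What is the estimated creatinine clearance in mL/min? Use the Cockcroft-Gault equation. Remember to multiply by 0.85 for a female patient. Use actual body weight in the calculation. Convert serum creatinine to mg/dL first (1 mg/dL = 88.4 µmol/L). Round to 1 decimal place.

56.5 mL/min

SCr = 92 / 88.4 = 1.041 mg/dL
CrCl = (140 − 78) × 80.3 / (72 × 1.041) × 0.85 = 4978.6 / 74.95 × 0.85 ≈ 56.5 mL/min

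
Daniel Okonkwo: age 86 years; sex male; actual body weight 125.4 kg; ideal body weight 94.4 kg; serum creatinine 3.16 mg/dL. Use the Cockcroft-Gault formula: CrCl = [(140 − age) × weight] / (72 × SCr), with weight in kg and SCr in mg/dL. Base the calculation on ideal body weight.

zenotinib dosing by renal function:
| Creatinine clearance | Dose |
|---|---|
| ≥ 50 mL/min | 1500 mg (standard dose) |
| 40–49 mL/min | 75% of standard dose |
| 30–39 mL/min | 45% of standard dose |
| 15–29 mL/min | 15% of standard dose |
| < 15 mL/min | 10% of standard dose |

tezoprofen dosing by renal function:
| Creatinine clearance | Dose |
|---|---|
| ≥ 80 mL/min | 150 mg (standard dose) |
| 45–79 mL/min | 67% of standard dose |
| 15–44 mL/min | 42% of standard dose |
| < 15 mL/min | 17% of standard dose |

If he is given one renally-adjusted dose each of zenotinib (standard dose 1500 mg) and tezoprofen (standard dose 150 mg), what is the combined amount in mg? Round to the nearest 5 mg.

CrCl = (140 − 86) × 94.4 / (72 × 3.16) = 5097.6 / 227.52 ≈ 22.4 mL/min
CrCl ≈ 22 mL/min.
zenotinib: 15–29 mL/min → 15% of 1500 mg = 225 mg.
tezoprofen: 15–44 mL/min → 42% of 150 mg = 63 mg.
Total = 225 + 63 = 288 mg.

290 mg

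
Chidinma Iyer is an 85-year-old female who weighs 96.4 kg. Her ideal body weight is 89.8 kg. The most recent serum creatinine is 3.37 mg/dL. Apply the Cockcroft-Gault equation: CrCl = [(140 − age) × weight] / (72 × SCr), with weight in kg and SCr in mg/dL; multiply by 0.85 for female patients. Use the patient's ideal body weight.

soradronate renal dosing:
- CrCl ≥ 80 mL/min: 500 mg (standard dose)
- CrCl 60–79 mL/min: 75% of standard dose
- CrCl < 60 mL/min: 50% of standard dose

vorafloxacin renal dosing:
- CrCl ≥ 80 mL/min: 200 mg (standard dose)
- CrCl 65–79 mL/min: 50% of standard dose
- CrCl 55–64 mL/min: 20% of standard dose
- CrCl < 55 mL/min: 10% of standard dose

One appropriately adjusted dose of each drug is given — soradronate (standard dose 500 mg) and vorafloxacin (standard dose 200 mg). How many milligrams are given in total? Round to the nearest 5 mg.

CrCl = (140 − 85) × 89.8 / (72 × 3.37) × 0.85 = 4939.0 / 242.64 × 0.85 ≈ 17.3 mL/min
CrCl ≈ 17 mL/min.
soradronate: < 60 mL/min → 50% of 500 mg = 250 mg.
vorafloxacin: < 55 mL/min → 10% of 200 mg = 20 mg.
Total = 250 + 20 = 270 mg.

270 mg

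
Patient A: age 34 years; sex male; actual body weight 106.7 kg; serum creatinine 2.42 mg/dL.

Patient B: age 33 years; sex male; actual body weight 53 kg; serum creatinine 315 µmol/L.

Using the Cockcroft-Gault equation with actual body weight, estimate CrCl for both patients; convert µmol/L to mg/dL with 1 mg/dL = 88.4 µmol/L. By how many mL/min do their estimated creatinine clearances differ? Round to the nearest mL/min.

Patient A: CrCl = (140 − 34) × 106.7 / (72 × 2.42) = 11310.2 / 174.24 ≈ 64.9 mL/min
Patient B: SCr = 315 / 88.4 = 3.563 mg/dL
Patient B: CrCl = (140 − 33) × 53 / (72 × 3.563) = 5671.0 / 256.54 ≈ 22.1 mL/min
|64.9 − 22.1| = 42.8 mL/min

43 mL/min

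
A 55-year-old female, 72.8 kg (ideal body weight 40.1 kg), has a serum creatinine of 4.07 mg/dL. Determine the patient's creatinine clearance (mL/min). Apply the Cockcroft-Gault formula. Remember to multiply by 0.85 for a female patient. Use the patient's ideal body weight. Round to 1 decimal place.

CrCl = (140 − 55) × 40.1 / (72 × 4.07) × 0.85 = 3408.5 / 293.04 × 0.85 ≈ 9.9 mL/min

9.9 mL/min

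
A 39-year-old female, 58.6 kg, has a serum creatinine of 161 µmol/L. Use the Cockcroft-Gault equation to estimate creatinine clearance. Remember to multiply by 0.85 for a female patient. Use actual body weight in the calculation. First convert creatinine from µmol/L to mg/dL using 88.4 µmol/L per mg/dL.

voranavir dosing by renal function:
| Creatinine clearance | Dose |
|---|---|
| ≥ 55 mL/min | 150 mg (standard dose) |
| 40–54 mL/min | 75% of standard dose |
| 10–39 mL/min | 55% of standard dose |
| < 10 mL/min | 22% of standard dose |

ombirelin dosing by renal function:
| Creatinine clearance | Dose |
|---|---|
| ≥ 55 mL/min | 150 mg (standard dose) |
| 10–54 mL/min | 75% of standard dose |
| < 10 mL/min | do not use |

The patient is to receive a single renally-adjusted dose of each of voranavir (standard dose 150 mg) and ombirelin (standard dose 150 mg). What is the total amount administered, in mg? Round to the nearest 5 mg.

SCr = 161 / 88.4 = 1.821 mg/dL
CrCl = (140 − 39) × 58.6 / (72 × 1.821) × 0.85 = 5918.6 / 131.11 × 0.85 ≈ 38.4 mL/min
CrCl ≈ 38 mL/min.
voranavir: 10–39 mL/min → 55% of 150 mg = 82.5 mg.
ombirelin: 10–54 mL/min → 75% of 150 mg = 112.5 mg.
Total = 82.5 + 112.5 = 195 mg.

195 mg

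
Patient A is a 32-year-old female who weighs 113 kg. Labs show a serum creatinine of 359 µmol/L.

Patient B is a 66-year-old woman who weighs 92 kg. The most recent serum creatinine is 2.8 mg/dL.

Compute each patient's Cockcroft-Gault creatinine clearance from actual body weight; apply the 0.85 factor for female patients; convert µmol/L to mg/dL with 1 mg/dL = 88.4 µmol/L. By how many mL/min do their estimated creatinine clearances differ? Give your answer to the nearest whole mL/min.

Patient A: SCr = 359 / 88.4 = 4.061 mg/dL
Patient A: CrCl = (140 − 32) × 113 / (72 × 4.061) × 0.85 = 12204.0 / 292.39 × 0.85 ≈ 35.5 mL/min
Patient B: CrCl = (140 − 66) × 92 / (72 × 2.8) × 0.85 = 6808.0 / 201.60 × 0.85 ≈ 28.7 mL/min
|35.5 − 28.7| = 6.8 mL/min

7 mL/min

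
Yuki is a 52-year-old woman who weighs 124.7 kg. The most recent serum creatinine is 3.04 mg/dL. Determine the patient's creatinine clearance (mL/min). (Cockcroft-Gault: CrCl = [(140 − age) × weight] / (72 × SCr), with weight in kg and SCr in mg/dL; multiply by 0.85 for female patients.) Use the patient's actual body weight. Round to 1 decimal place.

42.6 mL/min

CrCl = (140 − 52) × 124.7 / (72 × 3.04) × 0.85 = 10973.6 / 218.88 × 0.85 ≈ 42.6 mL/min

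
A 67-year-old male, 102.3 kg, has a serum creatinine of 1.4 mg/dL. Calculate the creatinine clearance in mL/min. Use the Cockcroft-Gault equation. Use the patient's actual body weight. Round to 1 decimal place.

74.1 mL/min

CrCl = (140 − 67) × 102.3 / (72 × 1.4) = 7467.9 / 100.80 ≈ 74.1 mL/min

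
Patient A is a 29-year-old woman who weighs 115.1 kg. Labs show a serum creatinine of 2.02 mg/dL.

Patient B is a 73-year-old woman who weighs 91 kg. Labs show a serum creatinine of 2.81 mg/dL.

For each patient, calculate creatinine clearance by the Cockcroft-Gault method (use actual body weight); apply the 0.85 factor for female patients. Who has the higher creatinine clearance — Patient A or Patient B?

Patient A

Patient A: CrCl = (140 − 29) × 115.1 / (72 × 2.02) × 0.85 = 12776.1 / 145.44 × 0.85 ≈ 74.7 mL/min
Patient B: CrCl = (140 − 73) × 91 / (72 × 2.81) × 0.85 = 6097.0 / 202.32 × 0.85 ≈ 25.6 mL/min
74.7 vs 25.6 mL/min → Patient A is higher.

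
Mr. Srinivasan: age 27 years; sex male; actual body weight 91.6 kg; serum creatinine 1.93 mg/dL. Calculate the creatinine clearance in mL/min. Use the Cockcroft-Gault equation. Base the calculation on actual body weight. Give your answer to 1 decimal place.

CrCl = (140 − 27) × 91.6 / (72 × 1.93) = 10350.8 / 138.96 ≈ 74.5 mL/min

74.5 mL/min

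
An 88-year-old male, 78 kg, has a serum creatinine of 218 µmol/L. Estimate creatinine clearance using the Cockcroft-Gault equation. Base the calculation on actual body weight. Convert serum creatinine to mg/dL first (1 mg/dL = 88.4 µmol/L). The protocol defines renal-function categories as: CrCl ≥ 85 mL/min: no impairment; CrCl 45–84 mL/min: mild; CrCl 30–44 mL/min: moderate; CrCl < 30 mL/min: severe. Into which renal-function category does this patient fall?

SCr = 218 / 88.4 = 2.466 mg/dL
CrCl = (140 − 88) × 78 / (72 × 2.466) = 4056.0 / 177.55 ≈ 22.8 mL/min
23 mL/min falls in the 'severe' range.

severe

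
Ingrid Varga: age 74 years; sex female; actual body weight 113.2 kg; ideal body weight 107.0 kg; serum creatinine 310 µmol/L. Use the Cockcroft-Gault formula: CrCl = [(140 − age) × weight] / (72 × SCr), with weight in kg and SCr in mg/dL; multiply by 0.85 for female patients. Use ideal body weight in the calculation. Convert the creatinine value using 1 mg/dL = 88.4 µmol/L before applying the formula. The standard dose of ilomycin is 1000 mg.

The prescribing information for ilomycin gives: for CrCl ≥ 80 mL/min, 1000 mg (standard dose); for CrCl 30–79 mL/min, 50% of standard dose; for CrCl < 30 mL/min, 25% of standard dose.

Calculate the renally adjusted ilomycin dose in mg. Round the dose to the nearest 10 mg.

250 mg

SCr = 310 / 88.4 = 3.507 mg/dL
CrCl = (140 − 74) × 107 / (72 × 3.507) × 0.85 = 7062.0 / 252.50 × 0.85 ≈ 23.8 mL/min
CrCl ≈ 24 mL/min → bracket < 30 mL/min.
25% of 1000 mg = 250 mg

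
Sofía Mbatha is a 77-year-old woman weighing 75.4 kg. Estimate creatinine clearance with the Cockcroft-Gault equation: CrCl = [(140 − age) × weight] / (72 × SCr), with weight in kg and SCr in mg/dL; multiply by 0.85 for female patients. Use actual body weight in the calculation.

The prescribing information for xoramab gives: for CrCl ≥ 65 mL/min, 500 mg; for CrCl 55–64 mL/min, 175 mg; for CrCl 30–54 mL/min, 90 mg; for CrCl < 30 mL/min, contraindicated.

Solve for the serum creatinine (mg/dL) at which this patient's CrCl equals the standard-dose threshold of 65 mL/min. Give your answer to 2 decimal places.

Standard dose requires CrCl ≥ 65 mL/min.
Set (140 − 77) × 75.4 × 0.85 / (72 × SCr) = 65
SCr = (140 − 77) × 75.4 × 0.85 / (72 × 65) = 0.863 mg/dL

0.86 mg/dL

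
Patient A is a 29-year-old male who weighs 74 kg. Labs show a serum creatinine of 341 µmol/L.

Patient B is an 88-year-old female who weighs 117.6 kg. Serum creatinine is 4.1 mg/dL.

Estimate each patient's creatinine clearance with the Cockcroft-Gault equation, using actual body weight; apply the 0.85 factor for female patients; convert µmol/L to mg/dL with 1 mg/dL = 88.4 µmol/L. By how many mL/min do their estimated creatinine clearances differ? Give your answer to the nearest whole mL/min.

Patient A: SCr = 341 / 88.4 = 3.857 mg/dL
Patient A: CrCl = (140 − 29) × 74 / (72 × 3.857) = 8214.0 / 277.70 ≈ 29.6 mL/min
Patient B: CrCl = (140 − 88) × 117.6 / (72 × 4.1) × 0.85 = 6115.2 / 295.20 × 0.85 ≈ 17.6 mL/min
|29.6 − 17.6| = 12.0 mL/min

12 mL/min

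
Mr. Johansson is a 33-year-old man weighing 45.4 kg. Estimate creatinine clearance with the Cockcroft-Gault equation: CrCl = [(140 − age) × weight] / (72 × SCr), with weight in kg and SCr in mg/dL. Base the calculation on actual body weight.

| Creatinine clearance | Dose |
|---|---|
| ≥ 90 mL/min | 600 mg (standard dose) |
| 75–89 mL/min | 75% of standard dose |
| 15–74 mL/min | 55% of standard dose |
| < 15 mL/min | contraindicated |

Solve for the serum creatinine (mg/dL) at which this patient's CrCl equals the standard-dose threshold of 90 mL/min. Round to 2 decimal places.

0.75 mg/dL

Standard dose requires CrCl ≥ 90 mL/min.
Set (140 − 33) × 45.4 / (72 × SCr) = 90
SCr = (140 − 33) × 45.4 / (72 × 90) = 0.750 mg/dL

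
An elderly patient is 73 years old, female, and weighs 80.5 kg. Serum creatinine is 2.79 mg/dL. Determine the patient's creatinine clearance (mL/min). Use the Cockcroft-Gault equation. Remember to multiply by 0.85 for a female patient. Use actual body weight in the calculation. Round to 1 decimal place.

22.8 mL/min

CrCl = (140 − 73) × 80.5 / (72 × 2.79) × 0.85 = 5393.5 / 200.88 × 0.85 ≈ 22.8 mL/min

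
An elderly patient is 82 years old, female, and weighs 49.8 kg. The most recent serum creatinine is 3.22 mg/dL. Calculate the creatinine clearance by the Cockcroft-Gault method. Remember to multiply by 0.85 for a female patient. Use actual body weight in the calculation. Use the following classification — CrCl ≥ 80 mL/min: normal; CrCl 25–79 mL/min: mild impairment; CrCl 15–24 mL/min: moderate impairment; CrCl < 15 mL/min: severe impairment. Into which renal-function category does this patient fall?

severe impairment

CrCl = (140 − 82) × 49.8 / (72 × 3.22) × 0.85 = 2888.4 / 231.84 × 0.85 ≈ 10.6 mL/min
11 mL/min falls in the 'severe impairment' range.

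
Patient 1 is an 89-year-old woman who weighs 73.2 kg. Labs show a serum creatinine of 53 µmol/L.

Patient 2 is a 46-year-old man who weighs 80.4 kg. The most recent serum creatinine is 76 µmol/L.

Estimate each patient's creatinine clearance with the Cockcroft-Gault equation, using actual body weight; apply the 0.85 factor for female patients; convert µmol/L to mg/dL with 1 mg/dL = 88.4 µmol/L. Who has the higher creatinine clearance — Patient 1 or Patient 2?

Patient 2

Patient 1: SCr = 53 / 88.4 = 0.6 mg/dL
Patient 1: CrCl = (140 − 89) × 73.2 / (72 × 0.6) × 0.85 = 3733.2 / 43.20 × 0.85 ≈ 73.5 mL/min
Patient 2: SCr = 76 / 88.4 = 0.86 mg/dL
Patient 2: CrCl = (140 − 46) × 80.4 / (72 × 0.86) = 7557.6 / 61.92 ≈ 122.1 mL/min
73.5 vs 122.1 mL/min → Patient 2 is higher.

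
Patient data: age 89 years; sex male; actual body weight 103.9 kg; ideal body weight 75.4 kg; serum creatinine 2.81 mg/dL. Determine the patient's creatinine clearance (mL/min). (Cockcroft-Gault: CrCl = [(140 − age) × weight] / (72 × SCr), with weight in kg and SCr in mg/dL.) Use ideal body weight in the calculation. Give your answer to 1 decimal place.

CrCl = (140 − 89) × 75.4 / (72 × 2.81) = 3845.4 / 202.32 ≈ 19.0 mL/min

19.0 mL/min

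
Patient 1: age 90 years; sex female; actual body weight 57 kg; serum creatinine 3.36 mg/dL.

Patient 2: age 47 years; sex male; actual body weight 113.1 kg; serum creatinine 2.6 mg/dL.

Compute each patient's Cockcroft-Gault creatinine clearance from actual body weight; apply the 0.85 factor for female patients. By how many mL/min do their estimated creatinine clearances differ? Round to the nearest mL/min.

Patient 1: CrCl = (140 − 90) × 57 / (72 × 3.36) × 0.85 = 2850.0 / 241.92 × 0.85 ≈ 10.0 mL/min
Patient 2: CrCl = (140 − 47) × 113.1 / (72 × 2.6) = 10518.3 / 187.20 ≈ 56.2 mL/min
|10.0 − 56.2| = 46.2 mL/min

46 mL/min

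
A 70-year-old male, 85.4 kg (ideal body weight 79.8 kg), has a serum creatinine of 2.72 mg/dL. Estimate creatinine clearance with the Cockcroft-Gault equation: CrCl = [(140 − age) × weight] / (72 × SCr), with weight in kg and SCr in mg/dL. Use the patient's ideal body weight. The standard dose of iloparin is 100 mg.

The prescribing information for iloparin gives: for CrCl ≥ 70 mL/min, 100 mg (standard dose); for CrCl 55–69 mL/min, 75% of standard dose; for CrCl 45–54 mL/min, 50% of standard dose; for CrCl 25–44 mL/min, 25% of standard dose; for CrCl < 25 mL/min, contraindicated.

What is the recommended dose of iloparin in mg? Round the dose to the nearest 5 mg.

25 mg

CrCl = (140 − 70) × 79.8 / (72 × 2.72) = 5586.0 / 195.84 ≈ 28.5 mL/min
CrCl ≈ 29 mL/min → bracket 25–44 mL/min.
25% of 100 mg = 25 mg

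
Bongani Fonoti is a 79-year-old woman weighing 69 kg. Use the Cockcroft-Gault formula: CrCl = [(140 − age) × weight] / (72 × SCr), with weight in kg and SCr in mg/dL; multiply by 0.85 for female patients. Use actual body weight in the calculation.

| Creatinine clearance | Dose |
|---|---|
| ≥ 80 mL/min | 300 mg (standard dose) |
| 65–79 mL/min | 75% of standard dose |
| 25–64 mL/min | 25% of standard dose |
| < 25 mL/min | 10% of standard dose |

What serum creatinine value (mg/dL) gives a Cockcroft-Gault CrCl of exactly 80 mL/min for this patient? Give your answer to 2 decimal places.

0.62 mg/dL

Standard dose requires CrCl ≥ 80 mL/min.
Set (140 − 79) × 69 × 0.85 / (72 × SCr) = 80
SCr = (140 − 79) × 69 × 0.85 / (72 × 80) = 0.621 mg/dL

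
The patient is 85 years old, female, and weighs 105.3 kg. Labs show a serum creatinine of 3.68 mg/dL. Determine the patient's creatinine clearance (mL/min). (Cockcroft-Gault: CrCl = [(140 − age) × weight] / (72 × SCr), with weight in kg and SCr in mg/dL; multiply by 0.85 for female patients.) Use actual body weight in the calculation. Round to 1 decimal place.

CrCl = (140 − 85) × 105.3 / (72 × 3.68) × 0.85 = 5791.5 / 264.96 × 0.85 ≈ 18.6 mL/min

18.6 mL/min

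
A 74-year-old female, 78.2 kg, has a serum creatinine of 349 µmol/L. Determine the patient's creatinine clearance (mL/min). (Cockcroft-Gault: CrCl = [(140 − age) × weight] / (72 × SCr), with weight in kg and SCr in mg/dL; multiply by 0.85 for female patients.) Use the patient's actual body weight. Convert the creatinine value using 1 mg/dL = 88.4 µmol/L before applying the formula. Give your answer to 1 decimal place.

SCr = 349 / 88.4 = 3.948 mg/dL
CrCl = (140 − 74) × 78.2 / (72 × 3.948) × 0.85 = 5161.2 / 284.26 × 0.85 ≈ 15.4 mL/min

15.4 mL/min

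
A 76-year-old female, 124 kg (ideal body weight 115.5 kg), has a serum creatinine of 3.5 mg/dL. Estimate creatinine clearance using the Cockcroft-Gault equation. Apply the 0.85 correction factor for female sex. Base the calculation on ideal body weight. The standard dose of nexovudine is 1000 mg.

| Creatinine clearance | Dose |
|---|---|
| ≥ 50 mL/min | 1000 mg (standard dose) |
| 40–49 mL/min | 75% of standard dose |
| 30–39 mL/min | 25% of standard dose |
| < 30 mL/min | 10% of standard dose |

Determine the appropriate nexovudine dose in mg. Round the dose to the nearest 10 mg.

CrCl = (140 − 76) × 115.5 / (72 × 3.5) × 0.85 = 7392.0 / 252.00 × 0.85 ≈ 24.9 mL/min
CrCl ≈ 25 mL/min → bracket < 30 mL/min.
10% of 1000 mg = 100 mg

100 mg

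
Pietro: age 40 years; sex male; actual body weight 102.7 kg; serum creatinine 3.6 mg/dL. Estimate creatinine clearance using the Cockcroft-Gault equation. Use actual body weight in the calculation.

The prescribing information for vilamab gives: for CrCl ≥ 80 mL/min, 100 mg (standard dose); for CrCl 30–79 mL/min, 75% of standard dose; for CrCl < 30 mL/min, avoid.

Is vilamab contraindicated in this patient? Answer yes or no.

CrCl = (140 − 40) × 102.7 / (72 × 3.6) = 10270.0 / 259.20 ≈ 39.6 mL/min
CrCl ≈ 40 mL/min, which is ≥ 30 mL/min.

no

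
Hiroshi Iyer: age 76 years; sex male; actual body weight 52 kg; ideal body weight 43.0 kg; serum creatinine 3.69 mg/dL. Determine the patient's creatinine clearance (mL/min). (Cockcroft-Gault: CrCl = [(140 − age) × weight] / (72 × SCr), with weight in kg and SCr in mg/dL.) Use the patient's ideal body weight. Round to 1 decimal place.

10.4 mL/min

CrCl = (140 − 76) × 43 / (72 × 3.69) = 2752.0 / 265.68 ≈ 10.4 mL/min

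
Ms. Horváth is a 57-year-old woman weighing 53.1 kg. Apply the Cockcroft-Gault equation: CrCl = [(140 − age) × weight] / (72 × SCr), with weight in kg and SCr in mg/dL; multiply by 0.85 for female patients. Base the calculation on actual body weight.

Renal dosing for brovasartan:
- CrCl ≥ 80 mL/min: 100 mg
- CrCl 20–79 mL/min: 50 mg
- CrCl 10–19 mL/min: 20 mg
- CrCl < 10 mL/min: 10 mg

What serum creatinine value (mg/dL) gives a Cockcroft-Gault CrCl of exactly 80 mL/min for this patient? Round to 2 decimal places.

0.65 mg/dL

Standard dose requires CrCl ≥ 80 mL/min.
Set (140 − 57) × 53.1 × 0.85 / (72 × SCr) = 80
SCr = (140 − 57) × 53.1 × 0.85 / (72 × 80) = 0.650 mg/dL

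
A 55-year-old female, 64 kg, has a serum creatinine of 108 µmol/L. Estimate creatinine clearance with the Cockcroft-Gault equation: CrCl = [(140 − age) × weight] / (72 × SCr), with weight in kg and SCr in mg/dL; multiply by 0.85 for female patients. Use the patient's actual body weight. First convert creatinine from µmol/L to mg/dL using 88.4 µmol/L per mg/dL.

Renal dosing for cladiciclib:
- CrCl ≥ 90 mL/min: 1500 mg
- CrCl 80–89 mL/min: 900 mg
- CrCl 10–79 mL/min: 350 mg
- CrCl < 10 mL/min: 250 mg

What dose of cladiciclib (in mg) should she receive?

350 mg

SCr = 108 / 88.4 = 1.222 mg/dL
CrCl = (140 − 55) × 64 / (72 × 1.222) × 0.85 = 5440.0 / 87.98 × 0.85 ≈ 52.6 mL/min
CrCl ≈ 53 mL/min → bracket 10–79 mL/min.
Dose for this bracket: 350 mg.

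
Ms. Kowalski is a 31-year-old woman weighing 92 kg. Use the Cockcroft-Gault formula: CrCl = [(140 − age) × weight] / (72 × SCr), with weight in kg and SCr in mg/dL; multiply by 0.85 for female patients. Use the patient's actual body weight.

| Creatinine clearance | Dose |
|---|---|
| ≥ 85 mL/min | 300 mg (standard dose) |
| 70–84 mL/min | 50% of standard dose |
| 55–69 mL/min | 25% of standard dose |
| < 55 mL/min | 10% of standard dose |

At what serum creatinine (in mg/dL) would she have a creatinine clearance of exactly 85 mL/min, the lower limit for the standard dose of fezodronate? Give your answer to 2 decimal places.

1.39 mg/dL

Standard dose requires CrCl ≥ 85 mL/min.
Set (140 − 31) × 92 × 0.85 / (72 × SCr) = 85
SCr = (140 − 31) × 92 × 0.85 / (72 × 85) = 1.393 mg/dL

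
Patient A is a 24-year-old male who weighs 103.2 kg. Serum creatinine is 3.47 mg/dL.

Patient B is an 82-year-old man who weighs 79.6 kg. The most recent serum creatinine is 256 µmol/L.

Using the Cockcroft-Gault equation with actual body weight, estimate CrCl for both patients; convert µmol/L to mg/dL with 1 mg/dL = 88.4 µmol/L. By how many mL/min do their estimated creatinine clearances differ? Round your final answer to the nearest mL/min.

26 mL/min

Patient A: CrCl = (140 − 24) × 103.2 / (72 × 3.47) = 11971.2 / 249.84 ≈ 47.9 mL/min
Patient B: SCr = 256 / 88.4 = 2.896 mg/dL
Patient B: CrCl = (140 − 82) × 79.6 / (72 × 2.896) = 4616.8 / 208.51 ≈ 22.1 mL/min
|47.9 − 22.1| = 25.8 mL/min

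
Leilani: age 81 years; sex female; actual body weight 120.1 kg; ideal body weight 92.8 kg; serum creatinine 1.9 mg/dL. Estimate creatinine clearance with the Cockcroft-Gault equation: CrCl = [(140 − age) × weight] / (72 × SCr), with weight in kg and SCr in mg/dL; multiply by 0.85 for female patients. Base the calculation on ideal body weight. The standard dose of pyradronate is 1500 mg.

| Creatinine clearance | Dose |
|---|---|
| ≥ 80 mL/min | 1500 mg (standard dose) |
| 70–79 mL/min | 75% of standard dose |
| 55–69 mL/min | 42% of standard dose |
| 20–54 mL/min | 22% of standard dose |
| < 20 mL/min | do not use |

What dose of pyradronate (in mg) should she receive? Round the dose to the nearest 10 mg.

330 mg

CrCl = (140 − 81) × 92.8 / (72 × 1.9) × 0.85 = 5475.2 / 136.80 × 0.85 ≈ 34.0 mL/min
CrCl ≈ 34 mL/min → bracket 20–54 mL/min.
22% of 1500 mg = 330 mg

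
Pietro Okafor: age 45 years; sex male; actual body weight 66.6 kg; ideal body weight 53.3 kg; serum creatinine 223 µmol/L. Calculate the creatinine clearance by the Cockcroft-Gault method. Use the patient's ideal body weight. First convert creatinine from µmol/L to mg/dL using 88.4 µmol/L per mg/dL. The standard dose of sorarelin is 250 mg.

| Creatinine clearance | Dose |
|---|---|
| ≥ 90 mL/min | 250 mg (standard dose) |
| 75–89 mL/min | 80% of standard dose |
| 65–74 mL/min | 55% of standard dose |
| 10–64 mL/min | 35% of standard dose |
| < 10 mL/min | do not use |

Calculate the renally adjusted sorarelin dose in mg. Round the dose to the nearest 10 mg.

90 mg

SCr = 223 / 88.4 = 2.523 mg/dL
CrCl = (140 − 45) × 53.3 / (72 × 2.523) = 5063.5 / 181.66 ≈ 27.9 mL/min
CrCl ≈ 28 mL/min → bracket 10–64 mL/min.
35% of 250 mg = 87.5 mg → 90 mg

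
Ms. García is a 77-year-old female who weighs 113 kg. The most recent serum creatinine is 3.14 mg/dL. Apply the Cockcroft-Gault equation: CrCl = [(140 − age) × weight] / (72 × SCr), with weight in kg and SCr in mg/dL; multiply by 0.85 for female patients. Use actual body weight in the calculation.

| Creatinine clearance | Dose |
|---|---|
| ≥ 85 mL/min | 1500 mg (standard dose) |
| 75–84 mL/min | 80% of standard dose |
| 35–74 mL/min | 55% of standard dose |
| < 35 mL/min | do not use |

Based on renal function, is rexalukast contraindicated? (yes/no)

CrCl = (140 − 77) × 113 / (72 × 3.14) × 0.85 = 7119.0 / 226.08 × 0.85 ≈ 26.8 mL/min
CrCl ≈ 27 mL/min, which is < 35 mL/min.

yes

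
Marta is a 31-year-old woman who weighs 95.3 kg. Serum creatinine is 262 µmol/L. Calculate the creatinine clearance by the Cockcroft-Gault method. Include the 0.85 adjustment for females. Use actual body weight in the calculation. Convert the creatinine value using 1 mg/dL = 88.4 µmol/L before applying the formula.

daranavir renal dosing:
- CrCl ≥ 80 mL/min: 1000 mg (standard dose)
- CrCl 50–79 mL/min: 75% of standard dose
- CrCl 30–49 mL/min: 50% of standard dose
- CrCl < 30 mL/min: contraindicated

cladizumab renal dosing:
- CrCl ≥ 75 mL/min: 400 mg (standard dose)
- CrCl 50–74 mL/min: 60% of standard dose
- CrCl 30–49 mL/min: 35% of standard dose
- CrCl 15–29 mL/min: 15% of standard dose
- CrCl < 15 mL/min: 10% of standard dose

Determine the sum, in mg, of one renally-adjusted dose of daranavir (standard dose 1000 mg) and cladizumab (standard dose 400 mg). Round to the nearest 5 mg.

640 mg

SCr = 262 / 88.4 = 2.964 mg/dL
CrCl = (140 − 31) × 95.3 / (72 × 2.964) × 0.85 = 10387.7 / 213.41 × 0.85 ≈ 41.4 mL/min
CrCl ≈ 41 mL/min.
daranavir: 30–49 mL/min → 50% of 1000 mg = 500 mg.
cladizumab: 30–49 mL/min → 35% of 400 mg = 140 mg.
Total = 500 + 140 = 640 mg.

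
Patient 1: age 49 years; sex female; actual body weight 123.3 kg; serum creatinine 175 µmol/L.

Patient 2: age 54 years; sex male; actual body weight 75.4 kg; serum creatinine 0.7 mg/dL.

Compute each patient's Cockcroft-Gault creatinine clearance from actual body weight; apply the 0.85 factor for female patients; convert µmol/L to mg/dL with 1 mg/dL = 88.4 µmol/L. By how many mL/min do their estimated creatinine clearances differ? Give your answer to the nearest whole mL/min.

62 mL/min

Patient 1: SCr = 175 / 88.4 = 1.98 mg/dL
Patient 1: CrCl = (140 − 49) × 123.3 / (72 × 1.98) × 0.85 = 11220.3 / 142.56 × 0.85 ≈ 66.9 mL/min
Patient 2: CrCl = (140 − 54) × 75.4 / (72 × 0.7) = 6484.4 / 50.40 ≈ 128.7 mL/min
|66.9 − 128.7| = 61.8 mL/min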